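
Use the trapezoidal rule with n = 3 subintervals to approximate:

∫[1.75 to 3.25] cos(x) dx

f(x) = cos(x)
a = 1.75, b = 3.25, n = 3
h = (b - a)/n = 0.500000

Trapezoidal rule: (h/2)[f(x₀) + 2f(x₁) + 2f(x₂) + ... + f(xₙ)]

x_0 = 1.7500, f(x_0) = -0.178246, coefficient = 1
x_1 = 2.2500, f(x_1) = -0.628174, coefficient = 2
x_2 = 2.7500, f(x_2) = -0.924302, coefficient = 2
x_3 = 3.2500, f(x_3) = -0.994130, coefficient = 1

I ≈ (0.500000/2) × -4.277328 = -1.069332
Exact value: -1.092181
Error: 0.022849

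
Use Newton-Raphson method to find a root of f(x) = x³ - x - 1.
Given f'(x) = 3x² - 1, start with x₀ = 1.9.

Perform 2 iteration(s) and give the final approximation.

f(x) = x³ - x - 1
f'(x) = 3x² - 1
x₀ = 1.9

Newton-Raphson formula: x_{n+1} = x_n - f(x_n)/f'(x_n)

Iteration 1:
  f(1.900000) = 3.959000
  f'(1.900000) = 9.830000
  x_1 = 1.900000 - 3.959000/9.830000 = 1.497253
Iteration 2:
  f(1.497253) = 0.859240
  f'(1.497253) = 5.725302
  x_2 = 1.497253 - 0.859240/5.725302 = 1.347176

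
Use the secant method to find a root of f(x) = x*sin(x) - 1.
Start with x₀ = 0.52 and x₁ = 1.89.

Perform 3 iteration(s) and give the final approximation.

f(x) = x*sin(x) - 1
x₀ = 0.52, x₁ = 1.89

Secant formula: x_{n+1} = x_n - f(x_n)(x_n - x_{n-1})/(f(x_n) - f(x_{n-1}))

Iteration 1:
  f(0.520000) = -0.741622
  f(1.890000) = 0.794528
  x_2 = 1.890000 - 0.794528×(1.890000 - 0.520000)/(0.794528 - (-0.741622))
       = 1.181408
Iteration 2:
  f(1.890000) = 0.794528
  f(1.181408) = 0.092970
  x_3 = 1.181408 - 0.092970×(1.181408 - 1.890000)/(0.092970 - 0.794528)
       = 1.087506
Iteration 3:
  f(1.181408) = 0.092970
  f(1.087506) = -0.037045
  x_4 = 1.087506 - (-0.037045)×(1.087506 - 1.181408)/(-0.037045 - 0.092970)
       = 1.114262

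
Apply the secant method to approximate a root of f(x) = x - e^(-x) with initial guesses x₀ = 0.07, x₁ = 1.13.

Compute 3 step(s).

f(x) = x - e^(-x)
x₀ = 0.07, x₁ = 1.13

Secant formula: x_{n+1} = x_n - f(x_n)(x_n - x_{n-1})/(f(x_n) - f(x_{n-1}))

Iteration 1:
  f(0.070000) = -0.862394
  f(1.130000) = 0.806967
  x_2 = 1.130000 - 0.806967×(1.130000 - 0.070000)/(0.806967 - (-0.862394))
       = 0.617597
Iteration 2:
  f(1.130000) = 0.806967
  f(0.617597) = 0.078359
  x_3 = 0.617597 - 0.078359×(0.617597 - 1.130000)/(0.078359 - 0.806967)
       = 0.562490
Iteration 3:
  f(0.617597) = 0.078359
  f(0.562490) = -0.007298
  x_4 = 0.562490 - (-0.007298)×(0.562490 - 0.617597)/(-0.007298 - 0.078359)
       = 0.567185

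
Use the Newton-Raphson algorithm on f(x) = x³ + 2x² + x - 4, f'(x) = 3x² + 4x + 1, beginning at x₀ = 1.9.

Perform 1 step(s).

f(x) = x³ + 2x² + x - 4
f'(x) = 3x² + 4x + 1
x₀ = 1.9

Newton-Raphson formula: x_{n+1} = x_n - f(x_n)/f'(x_n)

Iteration 1:
  f(1.900000) = 11.979000
  f'(1.900000) = 19.430000
  x_1 = 1.900000 - 11.979000/19.430000 = 1.283479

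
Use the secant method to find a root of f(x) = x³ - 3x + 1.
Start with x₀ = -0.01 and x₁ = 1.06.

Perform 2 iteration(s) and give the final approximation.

f(x) = x³ - 3x + 1
x₀ = -0.01, x₁ = 1.06

Secant formula: x_{n+1} = x_n - f(x_n)(x_n - x_{n-1})/(f(x_n) - f(x_{n-1}))

Iteration 1:
  f(-0.010000) = 1.029999
  f(1.060000) = -0.988984
  x_2 = 1.060000 - (-0.988984)×(1.060000 - (-0.010000))/(-0.988984 - 1.029999)
       = 0.535868
Iteration 2:
  f(1.060000) = -0.988984
  f(0.535868) = -0.453728
  x_3 = 0.535868 - (-0.453728)×(0.535868 - 1.060000)/(-0.453728 - (-0.988984))
       = 0.091571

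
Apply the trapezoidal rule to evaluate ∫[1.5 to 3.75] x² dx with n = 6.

f(x) = x²
a = 1.5, b = 3.75, n = 6
h = (b - a)/n = 0.375000

Trapezoidal rule: (h/2)[f(x₀) + 2f(x₁) + 2f(x₂) + ... + f(xₙ)]

x_0 = 1.5000, f(x_0) = 2.250000, coefficient = 1
x_1 = 1.8750, f(x_1) = 3.515625, coefficient = 2
x_2 = 2.2500, f(x_2) = 5.062500, coefficient = 2
x_3 = 2.6250, f(x_3) = 6.890625, coefficient = 2
x_4 = 3.0000, f(x_4) = 9.000000, coefficient = 2
x_5 = 3.3750, f(x_5) = 11.390625, coefficient = 2
x_6 = 3.7500, f(x_6) = 14.062500, coefficient = 1

I ≈ (0.375000/2) × 88.031250 = 16.505859
Exact value: 16.453125
Error: 0.052734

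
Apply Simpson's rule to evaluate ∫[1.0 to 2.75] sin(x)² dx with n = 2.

f(x) = sin(x)²
a = 1.0, b = 2.75, n = 2
h = (b - a)/n = 0.875000

Simpson's rule: (h/3)[f(x₀) + 4f(x₁) + 2f(x₂) + ... + f(xₙ)]

x_0 = 1.0000, f(x_0) = 0.708073, coefficient = 1
x_1 = 1.8750, f(x_1) = 0.910280, coefficient = 4
x_2 = 2.7500, f(x_2) = 0.145665, coefficient = 1

I ≈ (0.875000/3) × 4.494857 = 1.311000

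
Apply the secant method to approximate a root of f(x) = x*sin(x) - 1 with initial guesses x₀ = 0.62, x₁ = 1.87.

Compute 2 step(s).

f(x) = x*sin(x) - 1
x₀ = 0.62, x₁ = 1.87

Secant formula: x_{n+1} = x_n - f(x_n)(x_n - x_{n-1})/(f(x_n) - f(x_{n-1}))

Iteration 1:
  f(0.620000) = -0.639758
  f(1.870000) = 0.786919
  x_2 = 1.870000 - 0.786919×(1.870000 - 0.620000)/(0.786919 - (-0.639758))
       = 1.180532
Iteration 2:
  f(1.870000) = 0.786919
  f(1.180532) = 0.091766
  x_3 = 1.180532 - 0.091766×(1.180532 - 1.870000)/(0.091766 - 0.786919)
       = 1.089516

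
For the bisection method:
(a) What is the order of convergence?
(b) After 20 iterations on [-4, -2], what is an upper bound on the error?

(a) Bisection has linear (order 1) convergence; the error is halved each step.

(b) Error bound = (b-a)/2^n = (-2 - (-4))/2^{20}
    = 2/2^{20}

(a) 1 (linear); (b) error ≤ 1.91e-06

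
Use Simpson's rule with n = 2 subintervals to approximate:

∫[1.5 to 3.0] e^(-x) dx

f(x) = e^(-x)
a = 1.5, b = 3.0, n = 2
h = (b - a)/n = 0.750000

Simpson's rule: (h/3)[f(x₀) + 4f(x₁) + 2f(x₂) + ... + f(xₙ)]

x_0 = 1.5000, f(x_0) = 0.223130, coefficient = 1
x_1 = 2.2500, f(x_1) = 0.105399, coefficient = 4
x_2 = 3.0000, f(x_2) = 0.049787, coefficient = 1

I ≈ (0.750000/3) × 0.694514 = 0.173629
Exact value: 0.173343
Error: 0.000285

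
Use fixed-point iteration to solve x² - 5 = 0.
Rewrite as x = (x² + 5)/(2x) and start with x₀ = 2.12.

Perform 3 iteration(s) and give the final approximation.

Equation: x² - 5 = 0
Fixed-point form: x = (x² + 5)/(2x)
x₀ = 2.12

x_1 = g(2.120000) = 2.239245
x_2 = g(2.239245) = 2.236070
x_3 = g(2.236070) = 2.236068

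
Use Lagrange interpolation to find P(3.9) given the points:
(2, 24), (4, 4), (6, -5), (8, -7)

Lagrange interpolation formula:
P(x) = Σ yᵢ × Lᵢ(x)
where Lᵢ(x) = Π_{j≠i} (x - xⱼ)/(xᵢ - xⱼ)

L_0(3.9) = (3.9 - 4)/(2 - 4) × (3.9 - 6)/(2 - 6) × (3.9 - 8)/(2 - 8) = 0.017938
L_1(3.9) = (3.9 - 2)/(4 - 2) × (3.9 - 6)/(4 - 6) × (3.9 - 8)/(4 - 8) = 1.022437
L_2(3.9) = (3.9 - 2)/(6 - 2) × (3.9 - 4)/(6 - 4) × (3.9 - 8)/(6 - 8) = -0.048688
L_3(3.9) = (3.9 - 2)/(8 - 2) × (3.9 - 4)/(8 - 4) × (3.9 - 6)/(8 - 6) = 0.008313

P(3.9) = 24×L_0(3.9) + 4×L_1(3.9) + (-5)×L_2(3.9) + (-7)×L_3(3.9)
P(3.9) = 4.705500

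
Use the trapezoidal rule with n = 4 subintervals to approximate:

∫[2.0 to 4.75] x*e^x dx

f(x) = x*e^x
a = 2.0, b = 4.75, n = 4
h = (b - a)/n = 0.687500

Trapezoidal rule: (h/2)[f(x₀) + 2f(x₁) + 2f(x₂) + ... + f(xₙ)]

x_0 = 2.0000, f(x_0) = 14.778112, coefficient = 1
x_1 = 2.6875, f(x_1) = 39.492524, coefficient = 2
x_2 = 3.3750, f(x_2) = 98.631958, coefficient = 2
x_3 = 4.0625, f(x_3) = 236.110177, coefficient = 2
x_4 = 4.7500, f(x_4) = 549.025352, coefficient = 1

I ≈ (0.687500/2) × 1312.272782 = 451.093769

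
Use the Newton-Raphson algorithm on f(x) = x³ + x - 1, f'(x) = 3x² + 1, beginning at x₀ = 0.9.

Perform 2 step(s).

f(x) = x³ + x - 1
f'(x) = 3x² + 1
x₀ = 0.9

Newton-Raphson formula: x_{n+1} = x_n - f(x_n)/f'(x_n)

Iteration 1:
  f(0.900000) = 0.629000
  f'(0.900000) = 3.430000
  x_1 = 0.900000 - 0.629000/3.430000 = 0.716618
Iteration 2:
  f(0.716618) = 0.084631
  f'(0.716618) = 2.540624
  x_2 = 0.716618 - 0.084631/2.540624 = 0.683307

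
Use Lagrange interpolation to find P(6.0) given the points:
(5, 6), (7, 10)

Lagrange interpolation formula:
P(x) = Σ yᵢ × Lᵢ(x)
where Lᵢ(x) = Π_{j≠i} (x - xⱼ)/(xᵢ - xⱼ)

L_0(6.0) = (6.0 - 7)/(5 - 7) = 0.500000
L_1(6.0) = (6.0 - 5)/(7 - 5) = 0.500000

P(6.0) = 6×L_0(6.0) + 10×L_1(6.0)
P(6.0) = 8.000000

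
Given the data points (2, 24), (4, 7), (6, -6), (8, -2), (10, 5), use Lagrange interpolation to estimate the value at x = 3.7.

Lagrange interpolation formula:
P(x) = Σ yᵢ × Lᵢ(x)
where Lᵢ(x) = Π_{j≠i} (x - xⱼ)/(xᵢ - xⱼ)

L_0(3.7) = (3.7 - 4)/(2 - 4) × (3.7 - 6)/(2 - 6) × (3.7 - 8)/(2 - 8) × (3.7 - 10)/(2 - 10) = 0.048677
L_1(3.7) = (3.7 - 2)/(4 - 2) × (3.7 - 6)/(4 - 6) × (3.7 - 8)/(4 - 8) × (3.7 - 10)/(4 - 10) = 1.103353
L_2(3.7) = (3.7 - 2)/(6 - 2) × (3.7 - 4)/(6 - 4) × (3.7 - 8)/(6 - 8) × (3.7 - 10)/(6 - 10) = -0.215873
L_3(3.7) = (3.7 - 2)/(8 - 2) × (3.7 - 4)/(8 - 4) × (3.7 - 6)/(8 - 6) × (3.7 - 10)/(8 - 10) = 0.076978
L_4(3.7) = (3.7 - 2)/(10 - 2) × (3.7 - 4)/(10 - 4) × (3.7 - 6)/(10 - 6) × (3.7 - 8)/(10 - 8) = -0.013135

P(3.7) = 24×L_0(3.7) + 7×L_1(3.7) + (-6)×L_2(3.7) + (-2)×L_3(3.7) + 5×L_4(3.7)
P(3.7) = 9.967337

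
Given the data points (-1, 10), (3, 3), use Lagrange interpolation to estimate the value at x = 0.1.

Lagrange interpolation formula:
P(x) = Σ yᵢ × Lᵢ(x)
where Lᵢ(x) = Π_{j≠i} (x - xⱼ)/(xᵢ - xⱼ)

L_0(0.1) = (0.1 - 3)/(-1 - 3) = 0.725000
L_1(0.1) = (0.1 - (-1))/(3 - (-1)) = 0.275000

P(0.1) = 10×L_0(0.1) + 3×L_1(0.1)
P(0.1) = 8.075000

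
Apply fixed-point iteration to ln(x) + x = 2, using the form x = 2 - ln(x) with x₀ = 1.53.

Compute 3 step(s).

Equation: ln(x) + x = 2
Fixed-point form: x = 2 - ln(x)
x₀ = 1.53

x_1 = g(1.530000) = 1.574732
x_2 = g(1.574732) = 1.545915
x_3 = g(1.545915) = 1.564384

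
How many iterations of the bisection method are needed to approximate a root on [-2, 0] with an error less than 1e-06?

We need (b-a)/2^n ≤ 1e-06
(0 - (-2))/2^n ≤ 1e-06
2/2^n ≤ 1e-06
2^n ≥ 2000000
n ≥ log₂(2000000) = 20.93
n ≥ 21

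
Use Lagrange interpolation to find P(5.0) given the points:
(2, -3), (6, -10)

Lagrange interpolation formula:
P(x) = Σ yᵢ × Lᵢ(x)
where Lᵢ(x) = Π_{j≠i} (x - xⱼ)/(xᵢ - xⱼ)

L_0(5.0) = (5.0 - 6)/(2 - 6) = 0.250000
L_1(5.0) = (5.0 - 2)/(6 - 2) = 0.750000

P(5.0) = (-3)×L_0(5.0) + (-10)×L_1(5.0)
P(5.0) = -8.250000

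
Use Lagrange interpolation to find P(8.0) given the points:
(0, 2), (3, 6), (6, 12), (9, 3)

Lagrange interpolation formula:
P(x) = Σ yᵢ × Lᵢ(x)
where Lᵢ(x) = Π_{j≠i} (x - xⱼ)/(xᵢ - xⱼ)

L_0(8.0) = (8.0 - 3)/(0 - 3) × (8.0 - 6)/(0 - 6) × (8.0 - 9)/(0 - 9) = 0.061728
L_1(8.0) = (8.0 - 0)/(3 - 0) × (8.0 - 6)/(3 - 6) × (8.0 - 9)/(3 - 9) = -0.296296
L_2(8.0) = (8.0 - 0)/(6 - 0) × (8.0 - 3)/(6 - 3) × (8.0 - 9)/(6 - 9) = 0.740741
L_3(8.0) = (8.0 - 0)/(9 - 0) × (8.0 - 3)/(9 - 3) × (8.0 - 6)/(9 - 6) = 0.493827

P(8.0) = 2×L_0(8.0) + 6×L_1(8.0) + 12×L_2(8.0) + 3×L_3(8.0)
P(8.0) = 8.716049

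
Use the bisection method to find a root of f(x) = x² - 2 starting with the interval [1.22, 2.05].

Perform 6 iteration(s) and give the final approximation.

f(x) = x² - 2
Initial interval: [1.22, 2.05]

Iteration 1:
  c_1 = (1.220000 + 2.050000)/2 = 1.635000
  f(c_1) = f(1.635000) = 0.673225
  f(a) × f(c) < 0, new interval: [1.220000, 1.635000]
Iteration 2:
  c_2 = (1.220000 + 1.635000)/2 = 1.427500
  f(c_2) = f(1.427500) = 0.037756
  f(a) × f(c) < 0, new interval: [1.220000, 1.427500]
Iteration 3:
  c_3 = (1.220000 + 1.427500)/2 = 1.323750
  f(c_3) = f(1.323750) = -0.247686
  f(a) × f(c) ≥ 0, new interval: [1.323750, 1.427500]
Iteration 4:
  c_4 = (1.323750 + 1.427500)/2 = 1.375625
  f(c_4) = f(1.375625) = -0.107656
  f(a) × f(c) ≥ 0, new interval: [1.375625, 1.427500]
Iteration 5:
  c_5 = (1.375625 + 1.427500)/2 = 1.401562
  f(c_5) = f(1.401562) = -0.035623
  f(a) × f(c) ≥ 0, new interval: [1.401562, 1.427500]
Iteration 6:
  c_6 = (1.401562 + 1.427500)/2 = 1.414531
  f(c_6) = f(1.414531) = 0.000899
  f(a) × f(c) < 0, new interval: [1.401562, 1.414531]

After 6 iteration(s), the approximation is c_6 = 1.414531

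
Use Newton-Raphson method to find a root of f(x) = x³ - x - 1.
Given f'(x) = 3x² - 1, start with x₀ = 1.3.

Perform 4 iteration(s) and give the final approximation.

f(x) = x³ - x - 1
f'(x) = 3x² - 1
x₀ = 1.3

Newton-Raphson formula: x_{n+1} = x_n - f(x_n)/f'(x_n)

Iteration 1:
  f(1.300000) = -0.103000
  f'(1.300000) = 4.070000
  x_1 = 1.300000 - (-0.103000)/4.070000 = 1.325307
Iteration 2:
  f(1.325307) = 0.002514
  f'(1.325307) = 4.269317
  x_2 = 1.325307 - 0.002514/4.269317 = 1.324718
Iteration 3:
  f(1.324718) = 0.000001
  f'(1.324718) = 4.264636
  x_3 = 1.324718 - 0.000001/4.264636 = 1.324718
Iteration 4:
  f(1.324718) = 0.000000
  f'(1.324718) = 4.264633
  x_4 = 1.324718 - 0.000000/4.264633 = 1.324718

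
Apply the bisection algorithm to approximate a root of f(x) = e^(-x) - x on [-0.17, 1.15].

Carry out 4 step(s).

f(x) = e^(-x) - x
Initial interval: [-0.17, 1.15]

Iteration 1:
  c_1 = (-0.170000 + 1.150000)/2 = 0.490000
  f(c_1) = f(0.490000) = 0.122626
  f(a) × f(c) ≥ 0, new interval: [0.490000, 1.150000]
Iteration 2:
  c_2 = (0.490000 + 1.150000)/2 = 0.820000
  f(c_2) = f(0.820000) = -0.379568
  f(a) × f(c) < 0, new interval: [0.490000, 0.820000]
Iteration 3:
  c_3 = (0.490000 + 0.820000)/2 = 0.655000
  f(c_3) = f(0.655000) = -0.135558
  f(a) × f(c) < 0, new interval: [0.490000, 0.655000]
Iteration 4:
  c_4 = (0.490000 + 0.655000)/2 = 0.572500
  f(c_4) = f(0.572500) = -0.008387
  f(a) × f(c) < 0, new interval: [0.490000, 0.572500]

After 4 iteration(s), the approximation is c_4 = 0.572500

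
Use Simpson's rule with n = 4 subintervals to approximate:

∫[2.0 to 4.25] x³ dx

f(x) = x³
a = 2.0, b = 4.25, n = 4
h = (b - a)/n = 0.562500

Simpson's rule: (h/3)[f(x₀) + 4f(x₁) + 2f(x₂) + ... + f(xₙ)]

x_0 = 2.0000, f(x_0) = 8.000000, coefficient = 1
x_1 = 2.5625, f(x_1) = 16.826416, coefficient = 4
x_2 = 3.1250, f(x_2) = 30.517578, coefficient = 2
x_3 = 3.6875, f(x_3) = 50.141357, coefficient = 4
x_4 = 4.2500, f(x_4) = 76.765625, coefficient = 1

I ≈ (0.562500/3) × 413.671875 = 77.563477
Exact value: 77.563477
Error: 0.000000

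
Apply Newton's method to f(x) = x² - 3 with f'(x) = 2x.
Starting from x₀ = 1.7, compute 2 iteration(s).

f(x) = x² - 3
f'(x) = 2x
x₀ = 1.7

Newton-Raphson formula: x_{n+1} = x_n - f(x_n)/f'(x_n)

Iteration 1:
  f(1.700000) = -0.110000
  f'(1.700000) = 3.400000
  x_1 = 1.700000 - (-0.110000)/3.400000 = 1.732353
Iteration 2:
  f(1.732353) = 0.001047
  f'(1.732353) = 3.464706
  x_2 = 1.732353 - 0.001047/3.464706 = 1.732051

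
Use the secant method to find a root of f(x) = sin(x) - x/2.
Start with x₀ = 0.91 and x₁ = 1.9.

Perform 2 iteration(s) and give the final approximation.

f(x) = sin(x) - x/2
x₀ = 0.91, x₁ = 1.9

Secant formula: x_{n+1} = x_n - f(x_n)(x_n - x_{n-1})/(f(x_n) - f(x_{n-1}))

Iteration 1:
  f(0.910000) = 0.334504
  f(1.900000) = -0.003700
  x_2 = 1.900000 - (-0.003700)×(1.900000 - 0.910000)/(-0.003700 - 0.334504)
       = 1.889170
Iteration 2:
  f(1.900000) = -0.003700
  f(1.889170) = 0.005161
  x_3 = 1.889170 - 0.005161×(1.889170 - 1.900000)/(0.005161 - (-0.003700))
       = 1.895478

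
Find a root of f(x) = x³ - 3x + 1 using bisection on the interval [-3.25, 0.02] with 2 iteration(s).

f(x) = x³ - 3x + 1
Initial interval: [-3.25, 0.02]

Iteration 1:
  c_1 = (-3.250000 + 0.020000)/2 = -1.615000
  f(c_1) = f(-1.615000) = 1.632717
  f(a) × f(c) < 0, new interval: [-3.250000, -1.615000]
Iteration 2:
  c_2 = (-3.250000 + (-1.615000))/2 = -2.432500
  f(c_2) = f(-2.432500) = -6.095739
  f(a) × f(c) ≥ 0, new interval: [-2.432500, -1.615000]

After 2 iteration(s), the approximation is c_2 = -2.432500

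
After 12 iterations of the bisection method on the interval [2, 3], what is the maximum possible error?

Bisection error bound: |error| ≤ (b-a)/2^n
|error| ≤ (3 - 2)/2^12 = 1/2^12
|error| ≤ 0.0002441406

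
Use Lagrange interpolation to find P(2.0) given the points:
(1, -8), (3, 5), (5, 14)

Lagrange interpolation formula:
P(x) = Σ yᵢ × Lᵢ(x)
where Lᵢ(x) = Π_{j≠i} (x - xⱼ)/(xᵢ - xⱼ)

L_0(2.0) = (2.0 - 3)/(1 - 3) × (2.0 - 5)/(1 - 5) = 0.375000
L_1(2.0) = (2.0 - 1)/(3 - 1) × (2.0 - 5)/(3 - 5) = 0.750000
L_2(2.0) = (2.0 - 1)/(5 - 1) × (2.0 - 3)/(5 - 3) = -0.125000

P(2.0) = (-8)×L_0(2.0) + 5×L_1(2.0) + 14×L_2(2.0)
P(2.0) = -1.000000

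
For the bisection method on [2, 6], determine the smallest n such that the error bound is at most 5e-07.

We need (b-a)/2^n ≤ 5e-07
(6 - 2)/2^n ≤ 5e-07
4/2^n ≤ 5e-07
2^n ≥ 8000000
n ≥ log₂(8000000) = 22.93
n ≥ 23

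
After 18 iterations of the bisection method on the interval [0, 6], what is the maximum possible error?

Bisection error bound: |error| ≤ (b-a)/2^n
|error| ≤ (6 - 0)/2^18 = 6/2^18
|error| ≤ 0.0000228882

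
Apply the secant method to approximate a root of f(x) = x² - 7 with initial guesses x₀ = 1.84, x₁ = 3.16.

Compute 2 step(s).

f(x) = x² - 7
x₀ = 1.84, x₁ = 3.16

Secant formula: x_{n+1} = x_n - f(x_n)(x_n - x_{n-1})/(f(x_n) - f(x_{n-1}))

Iteration 1:
  f(1.840000) = -3.614400
  f(3.160000) = 2.985600
  x_2 = 3.160000 - 2.985600×(3.160000 - 1.840000)/(2.985600 - (-3.614400))
       = 2.562880
Iteration 2:
  f(3.160000) = 2.985600
  f(2.562880) = -0.431646
  x_3 = 2.562880 - (-0.431646)×(2.562880 - 3.160000)/(-0.431646 - 2.985600)
       = 2.638305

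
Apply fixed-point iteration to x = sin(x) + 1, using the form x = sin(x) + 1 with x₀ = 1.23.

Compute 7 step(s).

Equation: x = sin(x) + 1
Fixed-point form: x = sin(x) + 1
x₀ = 1.23

x_1 = g(1.230000) = 1.942489
x_2 = g(1.942489) = 1.931714
x_3 = g(1.931714) = 1.935573
x_4 = g(1.935573) = 1.934203
x_5 = g(1.934203) = 1.934691
x_6 = g(1.934691) = 1.934518
x_7 = g(1.934518) = 1.934579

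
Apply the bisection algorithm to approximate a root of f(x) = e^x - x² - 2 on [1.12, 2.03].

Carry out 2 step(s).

f(x) = e^x - x² - 2
Initial interval: [1.12, 2.03]

Iteration 1:
  c_1 = (1.120000 + 2.030000)/2 = 1.575000
  f(c_1) = f(1.575000) = 0.350117
  f(a) × f(c) < 0, new interval: [1.120000, 1.575000]
Iteration 2:
  c_2 = (1.120000 + 1.575000)/2 = 1.347500
  f(c_2) = f(1.347500) = 0.032038
  f(a) × f(c) < 0, new interval: [1.120000, 1.347500]

After 2 iteration(s), the approximation is c_2 = 1.347500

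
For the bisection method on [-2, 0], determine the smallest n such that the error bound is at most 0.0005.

We need (b-a)/2^n ≤ 0.0005
(0 - (-2))/2^n ≤ 0.0005
2/2^n ≤ 0.0005
2^n ≥ 4000
n ≥ log₂(4000) = 11.97
n ≥ 12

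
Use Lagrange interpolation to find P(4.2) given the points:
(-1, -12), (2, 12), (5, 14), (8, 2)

Lagrange interpolation formula:
P(x) = Σ yᵢ × Lᵢ(x)
where Lᵢ(x) = Π_{j≠i} (x - xⱼ)/(xᵢ - xⱼ)

L_0(4.2) = (4.2 - 2)/(-1 - 2) × (4.2 - 5)/(-1 - 5) × (4.2 - 8)/(-1 - 8) = -0.041284
L_1(4.2) = (4.2 - (-1))/(2 - (-1)) × (4.2 - 5)/(2 - 5) × (4.2 - 8)/(2 - 8) = 0.292741
L_2(4.2) = (4.2 - (-1))/(5 - (-1)) × (4.2 - 2)/(5 - 2) × (4.2 - 8)/(5 - 8) = 0.805037
L_3(4.2) = (4.2 - (-1))/(8 - (-1)) × (4.2 - 2)/(8 - 2) × (4.2 - 5)/(8 - 5) = -0.056494

P(4.2) = (-12)×L_0(4.2) + 12×L_1(4.2) + 14×L_2(4.2) + 2×L_3(4.2)
P(4.2) = 15.165827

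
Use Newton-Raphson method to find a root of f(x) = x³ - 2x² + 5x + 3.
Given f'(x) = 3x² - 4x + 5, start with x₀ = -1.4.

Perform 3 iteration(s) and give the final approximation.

f(x) = x³ - 2x² + 5x + 3
f'(x) = 3x² - 4x + 5
x₀ = -1.4

Newton-Raphson formula: x_{n+1} = x_n - f(x_n)/f'(x_n)

Iteration 1:
  f(-1.400000) = -10.664000
  f'(-1.400000) = 16.480000
  x_1 = -1.400000 - (-10.664000)/16.480000 = -0.752913
Iteration 2:
  f(-0.752913) = -2.325127
  f'(-0.752913) = 9.712283
  x_2 = -0.752913 - (-2.325127)/9.712283 = -0.513512
Iteration 3:
  f(-0.513512) = -0.230359
  f'(-0.513512) = 7.845131
  x_3 = -0.513512 - (-0.230359)/7.845131 = -0.484149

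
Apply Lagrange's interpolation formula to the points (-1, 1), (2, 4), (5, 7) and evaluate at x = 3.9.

Lagrange interpolation formula:
P(x) = Σ yᵢ × Lᵢ(x)
where Lᵢ(x) = Π_{j≠i} (x - xⱼ)/(xᵢ - xⱼ)

L_0(3.9) = (3.9 - 2)/(-1 - 2) × (3.9 - 5)/(-1 - 5) = -0.116111
L_1(3.9) = (3.9 - (-1))/(2 - (-1)) × (3.9 - 5)/(2 - 5) = 0.598889
L_2(3.9) = (3.9 - (-1))/(5 - (-1)) × (3.9 - 2)/(5 - 2) = 0.517222

P(3.9) = 1×L_0(3.9) + 4×L_1(3.9) + 7×L_2(3.9)
P(3.9) = 5.900000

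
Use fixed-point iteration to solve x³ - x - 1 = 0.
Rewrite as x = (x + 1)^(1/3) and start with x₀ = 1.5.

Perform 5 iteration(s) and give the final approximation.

Equation: x³ - x - 1 = 0
Fixed-point form: x = (x + 1)^(1/3)
x₀ = 1.5

x_1 = g(1.500000) = 1.357209
x_2 = g(1.357209) = 1.330861
x_3 = g(1.330861) = 1.325884
x_4 = g(1.325884) = 1.324939
x_5 = g(1.324939) = 1.324760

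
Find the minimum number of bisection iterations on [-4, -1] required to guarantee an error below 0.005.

We need (b-a)/2^n ≤ 0.005
(-1 - (-4))/2^n ≤ 0.005
3/2^n ≤ 0.005
2^n ≥ 600
n ≥ log₂(600) = 9.23
n ≥ 10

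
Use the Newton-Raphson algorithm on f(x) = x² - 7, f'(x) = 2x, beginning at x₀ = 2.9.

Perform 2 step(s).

f(x) = x² - 7
f'(x) = 2x
x₀ = 2.9

Newton-Raphson formula: x_{n+1} = x_n - f(x_n)/f'(x_n)

Iteration 1:
  f(2.900000) = 1.410000
  f'(2.900000) = 5.800000
  x_1 = 2.900000 - 1.410000/5.800000 = 2.656897
Iteration 2:
  f(2.656897) = 0.059099
  f'(2.656897) = 5.313793
  x_2 = 2.656897 - 0.059099/5.313793 = 2.645775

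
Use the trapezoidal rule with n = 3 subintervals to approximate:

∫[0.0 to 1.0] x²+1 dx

f(x) = x²+1
a = 0.0, b = 1.0, n = 3
h = (b - a)/n = 0.333333

Trapezoidal rule: (h/2)[f(x₀) + 2f(x₁) + 2f(x₂) + ... + f(xₙ)]

x_0 = 0.0000, f(x_0) = 1.000000, coefficient = 1
x_1 = 0.3333, f(x_1) = 1.111111, coefficient = 2
x_2 = 0.6667, f(x_2) = 1.444444, coefficient = 2
x_3 = 1.0000, f(x_3) = 2.000000, coefficient = 1

I ≈ (0.333333/2) × 8.111111 = 1.351852
Exact value: 1.333333
Error: 0.018519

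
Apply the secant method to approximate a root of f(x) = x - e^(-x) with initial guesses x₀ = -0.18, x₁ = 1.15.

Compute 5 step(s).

f(x) = x - e^(-x)
x₀ = -0.18, x₁ = 1.15

Secant formula: x_{n+1} = x_n - f(x_n)(x_n - x_{n-1})/(f(x_n) - f(x_{n-1}))

Iteration 1:
  f(-0.180000) = -1.377217
  f(1.150000) = 0.833363
  x_2 = 1.150000 - 0.833363×(1.150000 - (-0.180000))/(0.833363 - (-1.377217))
       = 0.648605
Iteration 2:
  f(1.150000) = 0.833363
  f(0.648605) = 0.125831
  x_3 = 0.648605 - 0.125831×(0.648605 - 1.150000)/(0.125831 - 0.833363)
       = 0.559435
Iteration 3:
  f(0.648605) = 0.125831
  f(0.559435) = -0.012097
  x_4 = 0.559435 - (-0.012097)×(0.559435 - 0.648605)/(-0.012097 - 0.125831)
       = 0.567256
Iteration 4:
  f(0.559435) = -0.012097
  f(0.567256) = 0.000176
  x_5 = 0.567256 - 0.000176×(0.567256 - 0.559435)/(0.000176 - (-0.012097))
       = 0.567143
Iteration 5:
  f(0.567256) = 0.000176
  f(0.567143) = 0.000000
  x_6 = 0.567143 - 0.000000×(0.567143 - 0.567256)/(0.000000 - 0.000176)
       = 0.567143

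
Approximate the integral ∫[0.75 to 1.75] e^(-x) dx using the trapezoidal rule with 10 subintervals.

f(x) = e^(-x)
a = 0.75, b = 1.75, n = 10
h = (b - a)/n = 0.100000

Trapezoidal rule: (h/2)[f(x₀) + 2f(x₁) + 2f(x₂) + ... + f(xₙ)]

x_0 = 0.7500, f(x_0) = 0.472367, coefficient = 1
x_1 = 0.8500, f(x_1) = 0.427415, coefficient = 2
x_2 = 0.9500, f(x_2) = 0.386741, coefficient = 2
x_3 = 1.0500, f(x_3) = 0.349938, coefficient = 2
x_4 = 1.1500, f(x_4) = 0.316637, coefficient = 2
x_5 = 1.2500, f(x_5) = 0.286505, coefficient = 2
x_6 = 1.3500, f(x_6) = 0.259240, coefficient = 2
x_7 = 1.4500, f(x_7) = 0.234570, coefficient = 2
x_8 = 1.5500, f(x_8) = 0.212248, coefficient = 2
x_9 = 1.6500, f(x_9) = 0.192050, coefficient = 2
x_10 = 1.7500, f(x_10) = 0.173774, coefficient = 1

I ≈ (0.100000/2) × 5.976828 = 0.298841
Exact value: 0.298593
Error: 0.000249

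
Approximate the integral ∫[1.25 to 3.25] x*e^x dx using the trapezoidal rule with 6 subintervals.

f(x) = x*e^x
a = 1.25, b = 3.25, n = 6
h = (b - a)/n = 0.333333

Trapezoidal rule: (h/2)[f(x₀) + 2f(x₁) + 2f(x₂) + ... + f(xₙ)]

x_0 = 1.2500, f(x_0) = 4.362929, coefficient = 1
x_1 = 1.5833, f(x_1) = 7.712679, coefficient = 2
x_2 = 1.9167, f(x_2) = 13.029998, coefficient = 2
x_3 = 2.2500, f(x_3) = 21.347406, coefficient = 2
x_4 = 2.5833, f(x_4) = 34.206439, coefficient = 2
x_5 = 2.9167, f(x_5) = 53.898793, coefficient = 2
x_6 = 3.2500, f(x_6) = 83.818605, coefficient = 1

I ≈ (0.333333/2) × 348.572162 = 58.095360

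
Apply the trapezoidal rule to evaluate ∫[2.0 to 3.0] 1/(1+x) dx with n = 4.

f(x) = 1/(1+x)
a = 2.0, b = 3.0, n = 4
h = (b - a)/n = 0.250000

Trapezoidal rule: (h/2)[f(x₀) + 2f(x₁) + 2f(x₂) + ... + f(xₙ)]

x_0 = 2.0000, f(x_0) = 0.333333, coefficient = 1
x_1 = 2.2500, f(x_1) = 0.307692, coefficient = 2
x_2 = 2.5000, f(x_2) = 0.285714, coefficient = 2
x_3 = 2.7500, f(x_3) = 0.266667, coefficient = 2
x_4 = 3.0000, f(x_4) = 0.250000, coefficient = 1

I ≈ (0.250000/2) × 2.303480 = 0.287935
Exact value: 0.287682
Error: 0.000253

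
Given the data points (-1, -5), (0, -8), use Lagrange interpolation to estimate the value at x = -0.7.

Lagrange interpolation formula:
P(x) = Σ yᵢ × Lᵢ(x)
where Lᵢ(x) = Π_{j≠i} (x - xⱼ)/(xᵢ - xⱼ)

L_0(-0.7) = (-0.7 - 0)/(-1 - 0) = 0.700000
L_1(-0.7) = (-0.7 - (-1))/(0 - (-1)) = 0.300000

P(-0.7) = (-5)×L_0(-0.7) + (-8)×L_1(-0.7)
P(-0.7) = -5.900000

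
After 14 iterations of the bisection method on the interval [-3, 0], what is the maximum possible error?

Bisection error bound: |error| ≤ (b-a)/2^n
|error| ≤ (0 - (-3))/2^14 = 3/2^14
|error| ≤ 0.0001831055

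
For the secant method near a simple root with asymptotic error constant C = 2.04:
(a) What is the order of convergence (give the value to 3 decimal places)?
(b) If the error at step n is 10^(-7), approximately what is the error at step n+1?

(a) Secant method has superlinear convergence with order φ = (1+√5)/2 ≈ 1.618.
    This means |e_{n+1}| ≈ C|e_n|^1.618.

(b) With |e_n| = 10^(-7) and C = 2.04:
    |e_{n+1}| ≈ 2.04 × (10^(-7))^1.618 = 2.04 × 10^(-11.33)

(a) ≈ 1.618 (golden ratio); (b) |e_{n+1}| ≈ 9.625e-12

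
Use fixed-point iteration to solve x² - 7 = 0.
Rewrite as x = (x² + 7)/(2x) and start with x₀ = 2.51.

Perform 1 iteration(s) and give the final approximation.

Equation: x² - 7 = 0
Fixed-point form: x = (x² + 7)/(2x)
x₀ = 2.51

x_1 = g(2.510000) = 2.649422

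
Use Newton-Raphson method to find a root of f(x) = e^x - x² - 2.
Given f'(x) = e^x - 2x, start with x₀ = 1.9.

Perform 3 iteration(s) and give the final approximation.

f(x) = e^x - x² - 2
f'(x) = e^x - 2x
x₀ = 1.9

Newton-Raphson formula: x_{n+1} = x_n - f(x_n)/f'(x_n)

Iteration 1:
  f(1.900000) = 1.075894
  f'(1.900000) = 2.885894
  x_1 = 1.900000 - 1.075894/2.885894 = 1.527189
Iteration 2:
  f(1.527189) = 0.272906
  f'(1.527189) = 1.550834
  x_2 = 1.527189 - 0.272906/1.550834 = 1.351215
Iteration 3:
  f(1.351215) = 0.036333
  f'(1.351215) = 1.159684
  x_3 = 1.351215 - 0.036333/1.159684 = 1.319885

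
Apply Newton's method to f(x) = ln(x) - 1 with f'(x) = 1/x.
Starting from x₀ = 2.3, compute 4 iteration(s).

f(x) = ln(x) - 1
f'(x) = 1/x
x₀ = 2.3

Newton-Raphson formula: x_{n+1} = x_n - f(x_n)/f'(x_n)

Iteration 1:
  f(2.300000) = -0.167091
  f'(2.300000) = 0.434783
  x_1 = 2.300000 - (-0.167091)/0.434783 = 2.684309
Iteration 2:
  f(2.684309) = -0.012577
  f'(2.684309) = 0.372535
  x_2 = 2.684309 - (-0.012577)/0.372535 = 2.718069
Iteration 3:
  f(2.718069) = -0.000078
  f'(2.718069) = 0.367908
  x_3 = 2.718069 - (-0.000078)/0.367908 = 2.718282
Iteration 4:
  f(2.718282) = 0.000000
  f'(2.718282) = 0.367879
  x_4 = 2.718282 - 0.000000/0.367879 = 2.718282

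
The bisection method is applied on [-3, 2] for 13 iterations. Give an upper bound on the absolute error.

Bisection error bound: |error| ≤ (b-a)/2^n
|error| ≤ (2 - (-3))/2^13 = 5/2^13
|error| ≤ 0.0006103516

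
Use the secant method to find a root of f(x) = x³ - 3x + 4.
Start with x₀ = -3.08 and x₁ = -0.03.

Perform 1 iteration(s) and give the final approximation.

f(x) = x³ - 3x + 4
x₀ = -3.08, x₁ = -0.03

Secant formula: x_{n+1} = x_n - f(x_n)(x_n - x_{n-1})/(f(x_n) - f(x_{n-1}))

Iteration 1:
  f(-3.080000) = -15.978112
  f(-0.030000) = 4.089973
  x_2 = -0.030000 - 4.089973×(-0.030000 - (-3.080000))/(4.089973 - (-15.978112))
       = -0.651605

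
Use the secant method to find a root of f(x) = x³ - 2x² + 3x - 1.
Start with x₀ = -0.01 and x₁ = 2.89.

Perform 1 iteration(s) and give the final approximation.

f(x) = x³ - 2x² + 3x - 1
x₀ = -0.01, x₁ = 2.89

Secant formula: x_{n+1} = x_n - f(x_n)(x_n - x_{n-1})/(f(x_n) - f(x_{n-1}))

Iteration 1:
  f(-0.010000) = -1.030201
  f(2.890000) = 15.103369
  x_2 = 2.890000 - 15.103369×(2.890000 - (-0.010000))/(15.103369 - (-1.030201))
       = 0.175178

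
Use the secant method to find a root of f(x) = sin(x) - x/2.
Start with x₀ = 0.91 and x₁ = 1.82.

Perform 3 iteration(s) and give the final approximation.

f(x) = sin(x) - x/2
x₀ = 0.91, x₁ = 1.82

Secant formula: x_{n+1} = x_n - f(x_n)(x_n - x_{n-1})/(f(x_n) - f(x_{n-1}))

Iteration 1:
  f(0.910000) = 0.334504
  f(1.820000) = 0.059109
  x_2 = 1.820000 - 0.059109×(1.820000 - 0.910000)/(0.059109 - 0.334504)
       = 2.015317
Iteration 2:
  f(1.820000) = 0.059109
  f(2.015317) = -0.104842
  x_3 = 2.015317 - (-0.104842)×(2.015317 - 1.820000)/(-0.104842 - 0.059109)
       = 1.890418
Iteration 3:
  f(2.015317) = -0.104842
  f(1.890418) = 0.004146
  x_4 = 1.890418 - 0.004146×(1.890418 - 2.015317)/(0.004146 - (-0.104842))
       = 1.895169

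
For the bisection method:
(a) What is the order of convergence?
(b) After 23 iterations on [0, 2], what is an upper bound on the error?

(a) Bisection has linear (order 1) convergence; the error is halved each step.

(b) Error bound = (b-a)/2^n = (2 - 0)/2^{23}
    = 2/2^{23}

(a) 1 (linear); (b) error ≤ 2.38e-07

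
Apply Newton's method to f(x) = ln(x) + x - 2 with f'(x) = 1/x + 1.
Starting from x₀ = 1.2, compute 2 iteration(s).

f(x) = ln(x) + x - 2
f'(x) = 1/x + 1
x₀ = 1.2

Newton-Raphson formula: x_{n+1} = x_n - f(x_n)/f'(x_n)

Iteration 1:
  f(1.200000) = -0.617678
  f'(1.200000) = 1.833333
  x_1 = 1.200000 - (-0.617678)/1.833333 = 1.536916
Iteration 2:
  f(1.536916) = -0.033307
  f'(1.536916) = 1.650654
  x_2 = 1.536916 - (-0.033307)/1.650654 = 1.557094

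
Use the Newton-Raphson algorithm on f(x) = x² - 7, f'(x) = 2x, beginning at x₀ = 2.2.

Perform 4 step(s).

f(x) = x² - 7
f'(x) = 2x
x₀ = 2.2

Newton-Raphson formula: x_{n+1} = x_n - f(x_n)/f'(x_n)

Iteration 1:
  f(2.200000) = -2.160000
  f'(2.200000) = 4.400000
  x_1 = 2.200000 - (-2.160000)/4.400000 = 2.690909
Iteration 2:
  f(2.690909) = 0.240992
  f'(2.690909) = 5.381818
  x_2 = 2.690909 - 0.240992/5.381818 = 2.646130
Iteration 3:
  f(2.646130) = 0.002005
  f'(2.646130) = 5.292260
  x_3 = 2.646130 - 0.002005/5.292260 = 2.645751
Iteration 4:
  f(2.645751) = 0.000000
  f'(2.645751) = 5.291503
  x_4 = 2.645751 - 0.000000/5.291503 = 2.645751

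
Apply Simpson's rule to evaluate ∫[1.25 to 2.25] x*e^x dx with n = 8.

f(x) = x*e^x
a = 1.25, b = 2.25, n = 8
h = (b - a)/n = 0.125000

Simpson's rule: (h/3)[f(x₀) + 4f(x₁) + 2f(x₂) + ... + f(xₙ)]

x_0 = 1.2500, f(x_0) = 4.362929, coefficient = 1
x_1 = 1.3750, f(x_1) = 5.438230, coefficient = 4
x_2 = 1.5000, f(x_2) = 6.722534, coefficient = 2
x_3 = 1.6250, f(x_3) = 8.252431, coefficient = 4
x_4 = 1.7500, f(x_4) = 10.070555, coefficient = 2
x_5 = 1.8750, f(x_5) = 12.226536, coefficient = 4
x_6 = 2.0000, f(x_6) = 14.778112, coefficient = 2
x_7 = 2.1250, f(x_7) = 17.792407, coefficient = 4
x_8 = 2.2500, f(x_8) = 21.347406, coefficient = 1

I ≈ (0.125000/3) × 263.691153 = 10.987131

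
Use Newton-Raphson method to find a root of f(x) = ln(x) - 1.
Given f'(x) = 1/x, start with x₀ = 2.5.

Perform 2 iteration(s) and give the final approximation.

f(x) = ln(x) - 1
f'(x) = 1/x
x₀ = 2.5

Newton-Raphson formula: x_{n+1} = x_n - f(x_n)/f'(x_n)

Iteration 1:
  f(2.500000) = -0.083709
  f'(2.500000) = 0.400000
  x_1 = 2.500000 - (-0.083709)/0.400000 = 2.709273
Iteration 2:
  f(2.709273) = -0.003320
  f'(2.709273) = 0.369103
  x_2 = 2.709273 - (-0.003320)/0.369103 = 2.718267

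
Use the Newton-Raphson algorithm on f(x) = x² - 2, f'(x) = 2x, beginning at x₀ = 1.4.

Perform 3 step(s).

f(x) = x² - 2
f'(x) = 2x
x₀ = 1.4

Newton-Raphson formula: x_{n+1} = x_n - f(x_n)/f'(x_n)

Iteration 1:
  f(1.400000) = -0.040000
  f'(1.400000) = 2.800000
  x_1 = 1.400000 - (-0.040000)/2.800000 = 1.414286
Iteration 2:
  f(1.414286) = 0.000204
  f'(1.414286) = 2.828571
  x_2 = 1.414286 - 0.000204/2.828571 = 1.414214
Iteration 3:
  f(1.414214) = 0.000000
  f'(1.414214) = 2.828427
  x_3 = 1.414214 - 0.000000/2.828427 = 1.414214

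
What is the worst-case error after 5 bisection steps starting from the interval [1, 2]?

Bisection error bound: |error| ≤ (b-a)/2^n
|error| ≤ (2 - 1)/2^5 = 1/2^5
|error| ≤ 0.0312500000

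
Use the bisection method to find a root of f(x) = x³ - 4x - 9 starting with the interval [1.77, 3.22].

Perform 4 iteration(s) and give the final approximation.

f(x) = x³ - 4x - 9
Initial interval: [1.77, 3.22]

Iteration 1:
  c_1 = (1.770000 + 3.220000)/2 = 2.495000
  f(c_1) = f(2.495000) = -3.448563
  f(a) × f(c) ≥ 0, new interval: [2.495000, 3.220000]
Iteration 2:
  c_2 = (2.495000 + 3.220000)/2 = 2.857500
  f(c_2) = f(2.857500) = 2.902363
  f(a) × f(c) < 0, new interval: [2.495000, 2.857500]
Iteration 3:
  c_3 = (2.495000 + 2.857500)/2 = 2.676250
  f(c_3) = f(2.676250) = -0.536857
  f(a) × f(c) ≥ 0, new interval: [2.676250, 2.857500]
Iteration 4:
  c_4 = (2.676250 + 2.857500)/2 = 2.766875
  f(c_4) = f(2.766875) = 1.114581
  f(a) × f(c) < 0, new interval: [2.676250, 2.766875]

After 4 iteration(s), the approximation is c_4 = 2.766875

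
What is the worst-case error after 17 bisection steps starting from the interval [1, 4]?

Bisection error bound: |error| ≤ (b-a)/2^n
|error| ≤ (4 - 1)/2^17 = 3/2^17
|error| ≤ 0.0000228882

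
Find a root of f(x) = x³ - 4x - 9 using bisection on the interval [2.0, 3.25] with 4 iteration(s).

f(x) = x³ - 4x - 9
Initial interval: [2.0, 3.25]

Iteration 1:
  c_1 = (2.000000 + 3.250000)/2 = 2.625000
  f(c_1) = f(2.625000) = -1.412109
  f(a) × f(c) ≥ 0, new interval: [2.625000, 3.250000]
Iteration 2:
  c_2 = (2.625000 + 3.250000)/2 = 2.937500
  f(c_2) = f(2.937500) = 4.597412
  f(a) × f(c) < 0, new interval: [2.625000, 2.937500]
Iteration 3:
  c_3 = (2.625000 + 2.937500)/2 = 2.781250
  f(c_3) = f(2.781250) = 1.388947
  f(a) × f(c) < 0, new interval: [2.625000, 2.781250]
Iteration 4:
  c_4 = (2.625000 + 2.781250)/2 = 2.703125
  f(c_4) = f(2.703125) = -0.061077
  f(a) × f(c) ≥ 0, new interval: [2.703125, 2.781250]

After 4 iteration(s), the approximation is c_4 = 2.703125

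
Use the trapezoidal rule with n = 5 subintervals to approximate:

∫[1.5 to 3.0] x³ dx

f(x) = x³
a = 1.5, b = 3.0, n = 5
h = (b - a)/n = 0.300000

Trapezoidal rule: (h/2)[f(x₀) + 2f(x₁) + 2f(x₂) + ... + f(xₙ)]

x_0 = 1.5000, f(x_0) = 3.375000, coefficient = 1
x_1 = 1.8000, f(x_1) = 5.832000, coefficient = 2
x_2 = 2.1000, f(x_2) = 9.261000, coefficient = 2
x_3 = 2.4000, f(x_3) = 13.824000, coefficient = 2
x_4 = 2.7000, f(x_4) = 19.683000, coefficient = 2
x_5 = 3.0000, f(x_5) = 27.000000, coefficient = 1

I ≈ (0.300000/2) × 127.575000 = 19.136250
Exact value: 18.984375
Error: 0.151875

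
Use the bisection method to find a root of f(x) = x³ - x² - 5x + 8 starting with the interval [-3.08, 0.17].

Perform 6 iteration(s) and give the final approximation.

f(x) = x³ - x² - 5x + 8
Initial interval: [-3.08, 0.17]

Iteration 1:
  c_1 = (-3.080000 + 0.170000)/2 = -1.455000
  f(c_1) = f(-1.455000) = 10.077704
  f(a) × f(c) < 0, new interval: [-3.080000, -1.455000]
Iteration 2:
  c_2 = (-3.080000 + (-1.455000))/2 = -2.267500
  f(c_2) = f(-2.267500) = 2.537465
  f(a) × f(c) < 0, new interval: [-3.080000, -2.267500]
Iteration 3:
  c_3 = (-3.080000 + (-2.267500))/2 = -2.673750
  f(c_3) = f(-2.673750) = -4.894665
  f(a) × f(c) ≥ 0, new interval: [-2.673750, -2.267500]
Iteration 4:
  c_4 = (-2.673750 + (-2.267500))/2 = -2.470625
  f(c_4) = f(-2.470625) = -0.831528
  f(a) × f(c) ≥ 0, new interval: [-2.470625, -2.267500]
Iteration 5:
  c_5 = (-2.470625 + (-2.267500))/2 = -2.369063
  f(c_5) = f(-2.369063) = 0.936594
  f(a) × f(c) < 0, new interval: [-2.470625, -2.369063]
Iteration 6:
  c_6 = (-2.470625 + (-2.369063))/2 = -2.419844
  f(c_6) = f(-2.419844) = 0.073832
  f(a) × f(c) < 0, new interval: [-2.470625, -2.419844]

After 6 iteration(s), the approximation is c_6 = -2.419844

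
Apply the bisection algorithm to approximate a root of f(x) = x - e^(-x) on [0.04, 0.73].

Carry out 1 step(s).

f(x) = x - e^(-x)
Initial interval: [0.04, 0.73]

Iteration 1:
  c_1 = (0.040000 + 0.730000)/2 = 0.385000
  f(c_1) = f(0.385000) = -0.295451
  f(a) × f(c) ≥ 0, new interval: [0.385000, 0.730000]

After 1 iteration(s), the approximation is c_1 = 0.385000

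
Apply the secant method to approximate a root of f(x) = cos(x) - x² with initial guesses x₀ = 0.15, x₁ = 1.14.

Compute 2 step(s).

f(x) = cos(x) - x²
x₀ = 0.15, x₁ = 1.14

Secant formula: x_{n+1} = x_n - f(x_n)(x_n - x_{n-1})/(f(x_n) - f(x_{n-1}))

Iteration 1:
  f(0.150000) = 0.966271
  f(1.140000) = -0.882005
  x_2 = 1.140000 - (-0.882005)×(1.140000 - 0.150000)/(-0.882005 - 0.966271)
       = 0.667568
Iteration 2:
  f(1.140000) = -0.882005
  f(0.667568) = 0.339683
  x_3 = 0.667568 - 0.339683×(0.667568 - 1.140000)/(0.339683 - (-0.882005))
       = 0.798925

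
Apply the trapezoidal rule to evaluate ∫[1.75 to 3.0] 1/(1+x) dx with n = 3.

f(x) = 1/(1+x)
a = 1.75, b = 3.0, n = 3
h = (b - a)/n = 0.416667

Trapezoidal rule: (h/2)[f(x₀) + 2f(x₁) + 2f(x₂) + ... + f(xₙ)]

x_0 = 1.7500, f(x_0) = 0.363636, coefficient = 1
x_1 = 2.1667, f(x_1) = 0.315789, coefficient = 2
x_2 = 2.5833, f(x_2) = 0.279070, coefficient = 2
x_3 = 3.0000, f(x_3) = 0.250000, coefficient = 1

I ≈ (0.416667/2) × 1.803355 = 0.375699
Exact value: 0.374693
Error: 0.001005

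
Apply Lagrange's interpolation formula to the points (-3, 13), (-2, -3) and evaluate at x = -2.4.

Lagrange interpolation formula:
P(x) = Σ yᵢ × Lᵢ(x)
where Lᵢ(x) = Π_{j≠i} (x - xⱼ)/(xᵢ - xⱼ)

L_0(-2.4) = (-2.4 - (-2))/(-3 - (-2)) = 0.400000
L_1(-2.4) = (-2.4 - (-3))/(-2 - (-3)) = 0.600000

P(-2.4) = 13×L_0(-2.4) + (-3)×L_1(-2.4)
P(-2.4) = 3.400000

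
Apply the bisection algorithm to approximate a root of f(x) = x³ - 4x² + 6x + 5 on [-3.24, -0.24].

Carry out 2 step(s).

f(x) = x³ - 4x² + 6x + 5
Initial interval: [-3.24, -0.24]

Iteration 1:
  c_1 = (-3.240000 + (-0.240000))/2 = -1.740000
  f(c_1) = f(-1.740000) = -22.818424
  f(a) × f(c) ≥ 0, new interval: [-1.740000, -0.240000]
Iteration 2:
  c_2 = (-1.740000 + (-0.240000))/2 = -0.990000
  f(c_2) = f(-0.990000) = -5.830699
  f(a) × f(c) ≥ 0, new interval: [-0.990000, -0.240000]

After 2 iteration(s), the approximation is c_2 = -0.990000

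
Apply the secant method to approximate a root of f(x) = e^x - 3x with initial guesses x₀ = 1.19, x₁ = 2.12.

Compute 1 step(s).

f(x) = e^x - 3x
x₀ = 1.19, x₁ = 2.12

Secant formula: x_{n+1} = x_n - f(x_n)(x_n - x_{n-1})/(f(x_n) - f(x_{n-1}))

Iteration 1:
  f(1.190000) = -0.282919
  f(2.120000) = 1.971137
  x_2 = 2.120000 - 1.971137×(2.120000 - 1.190000)/(1.971137 - (-0.282919))
       = 1.306729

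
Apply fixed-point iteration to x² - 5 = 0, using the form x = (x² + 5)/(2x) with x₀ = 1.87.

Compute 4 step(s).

Equation: x² - 5 = 0
Fixed-point form: x = (x² + 5)/(2x)
x₀ = 1.87

x_1 = g(1.870000) = 2.271898
x_2 = g(2.271898) = 2.236351
x_3 = g(2.236351) = 2.236068
x_4 = g(2.236068) = 2.236068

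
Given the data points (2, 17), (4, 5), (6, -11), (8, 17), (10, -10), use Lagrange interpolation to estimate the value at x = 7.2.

Lagrange interpolation formula:
P(x) = Σ yᵢ × Lᵢ(x)
where Lᵢ(x) = Π_{j≠i} (x - xⱼ)/(xᵢ - xⱼ)

L_0(7.2) = (7.2 - 4)/(2 - 4) × (7.2 - 6)/(2 - 6) × (7.2 - 8)/(2 - 8) × (7.2 - 10)/(2 - 10) = 0.022400
L_1(7.2) = (7.2 - 2)/(4 - 2) × (7.2 - 6)/(4 - 6) × (7.2 - 8)/(4 - 8) × (7.2 - 10)/(4 - 10) = -0.145600
L_2(7.2) = (7.2 - 2)/(6 - 2) × (7.2 - 4)/(6 - 4) × (7.2 - 8)/(6 - 8) × (7.2 - 10)/(6 - 10) = 0.582400
L_3(7.2) = (7.2 - 2)/(8 - 2) × (7.2 - 4)/(8 - 4) × (7.2 - 6)/(8 - 6) × (7.2 - 10)/(8 - 10) = 0.582400
L_4(7.2) = (7.2 - 2)/(10 - 2) × (7.2 - 4)/(10 - 4) × (7.2 - 6)/(10 - 6) × (7.2 - 8)/(10 - 8) = -0.041600

P(7.2) = 17×L_0(7.2) + 5×L_1(7.2) + (-11)×L_2(7.2) + 17×L_3(7.2) + (-10)×L_4(7.2)
P(7.2) = 3.563200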